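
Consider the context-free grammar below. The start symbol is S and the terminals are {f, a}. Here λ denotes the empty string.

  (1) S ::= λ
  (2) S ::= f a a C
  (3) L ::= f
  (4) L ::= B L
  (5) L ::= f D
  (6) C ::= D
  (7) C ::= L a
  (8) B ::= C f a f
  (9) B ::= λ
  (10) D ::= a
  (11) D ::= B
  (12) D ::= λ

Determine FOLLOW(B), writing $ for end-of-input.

{$, a, f}

FIRST(S) = {λ, f}
FIRST(L) = {a, f}  (via B L)
FIRST(C) = {λ, a, f}  (via D, L a)
FIRST(B) = {λ, a, f}  (via C f a f)
FIRST(D) = {λ, a, f}  (via B)
FOLLOW(S) includes $ since S is the start symbol.
FOLLOW(S): S appears on no right-hand side. Thus FOLLOW(S) = {$}.
FOLLOW(L): in L::=B L, the suffix after L is empty (adds nothing new); in C::=L a, L is followed by a with FIRST {a}. Thus FOLLOW(L) = {a}.
FOLLOW(C): in S::=f a a C, the suffix after C is empty, so FOLLOW(C) ⊇ FOLLOW(S) = {$}; in B::=C f a f, C is followed by f a f with FIRST {f}. Thus FOLLOW(C) = {$, f}.
FOLLOW(D): in L::=f D, the suffix after D is empty, so FOLLOW(D) ⊇ FOLLOW(L) = {a}; in C::=D, the suffix after D is empty, so FOLLOW(D) ⊇ FOLLOW(C) = {$, f}. Thus FOLLOW(D) = {$, a, f}.
FOLLOW(B): in L::=B L, B is followed by L with FIRST {a, f}; in D::=B, the suffix after B is empty, so FOLLOW(B) ⊇ FOLLOW(D) = {$, a, f}. Thus FOLLOW(B) = {$, a, f}.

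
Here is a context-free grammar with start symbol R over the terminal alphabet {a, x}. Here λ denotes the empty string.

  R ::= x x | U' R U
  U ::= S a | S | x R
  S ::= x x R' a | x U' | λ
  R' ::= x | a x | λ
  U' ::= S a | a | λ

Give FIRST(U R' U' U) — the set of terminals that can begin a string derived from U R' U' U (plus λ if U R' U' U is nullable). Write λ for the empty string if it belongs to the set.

{λ, a, x}

FIRST(S): from S::=x x R' a we get {x}; from S::=x U' we get {x}; from S::=λ we get {λ}. So FIRST(S) = {λ, x}.
FIRST(R'): from R'::=x we get {x}; from R'::=a x we get {a}; from R'::=λ we get {λ}. So FIRST(R') = {λ, a, x}.
FIRST(U): from U::=S a we get {a, x}; from U::=S we get {λ, x}; from U::=x R we get {x}. So FIRST(U) = {λ, a, x}.
FIRST(U'): from U'::=S a we get {a, x}; from U'::=a we get {a}; from U'::=λ we get {λ}. So FIRST(U') = {λ, a, x}.
FIRST(R): from R::=x x we get {x}; from R::=U' R U we get {a, x}. So FIRST(R) = {a, x}.
FIRST(U R' U' U): take FIRST of each symbol in turn, carrying on past any symbol whose FIRST contains λ; result {λ, a, x}.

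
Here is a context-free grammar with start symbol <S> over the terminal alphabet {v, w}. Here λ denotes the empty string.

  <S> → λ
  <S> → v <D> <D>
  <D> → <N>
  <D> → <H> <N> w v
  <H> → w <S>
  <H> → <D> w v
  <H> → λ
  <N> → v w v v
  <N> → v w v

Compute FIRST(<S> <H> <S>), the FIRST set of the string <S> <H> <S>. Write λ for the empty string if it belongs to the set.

FIRST(<S>): from <S>→λ we get {λ}; from <S>→v <D> <D> we get {v}. So FIRST(<S>) = {λ, v}.
FIRST(<N>): from <N>→v w v v we get {v}; from <N>→v w v we get {v}. So FIRST(<N>) = {v}.
FIRST(<D>): from <D>→<N> we get {v}; from <D>→<H> <N> w v we get {v, w}. So FIRST(<D>) = {v, w}.
FIRST(<H>): from <H>→w <S> we get {w}; from <H>→<D> w v we get {v, w}; from <H>→λ we get {λ}. So FIRST(<H>) = {λ, v, w}.
FIRST(<S> <H> <S>): take FIRST of each symbol in turn, carrying on past any symbol whose FIRST contains λ; result {λ, v, w}.

{λ, v, w}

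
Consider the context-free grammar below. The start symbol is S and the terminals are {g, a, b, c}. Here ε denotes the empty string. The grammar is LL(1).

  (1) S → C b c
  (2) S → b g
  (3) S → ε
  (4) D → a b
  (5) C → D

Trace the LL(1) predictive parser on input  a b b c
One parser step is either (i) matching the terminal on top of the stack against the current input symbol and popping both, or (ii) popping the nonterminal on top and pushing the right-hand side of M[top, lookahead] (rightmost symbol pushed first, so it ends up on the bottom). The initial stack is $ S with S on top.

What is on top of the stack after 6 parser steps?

     Stack      Input      Action
  1  $ S        a b b c $  expand S → C b c
  2  $ c b C    a b b c $  expand C → D
  3  $ c b D    a b b c $  expand D → a b
  4  $ c b b a  a b b c $  match a
  5  $ c b b    b b c $    match b
  6  $ c b      b c $      match b
Stack after step 6: $ c (top = c).

c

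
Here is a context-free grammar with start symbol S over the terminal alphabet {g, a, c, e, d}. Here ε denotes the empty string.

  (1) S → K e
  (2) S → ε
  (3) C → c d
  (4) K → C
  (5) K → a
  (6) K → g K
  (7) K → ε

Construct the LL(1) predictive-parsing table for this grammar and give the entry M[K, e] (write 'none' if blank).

FIRST(C): from C→c d we get {c}. So FIRST(C) = {c}.
FIRST(K): from K→C we get {c}; from K→a we get {a}; from K→g K we get {g}; from K→ε we get {ε}. So FIRST(K) = {ε, a, c, g}.
FIRST(S): from S→K e we get {a, c, e, g}; from S→ε we get {ε}. So FIRST(S) = {ε, a, c, e, g}.
FOLLOW(S) includes $ since S is the start symbol.
FOLLOW(K): in S→K e, K is followed by e with FIRST {e}; in K→g K, the suffix after K is empty (adds nothing new). Thus FOLLOW(K) = {e}.
For K → C: FIRST(C) = {c}, so it goes in M[K, t] for t ∈ {c}.
For K → a: FIRST(a) = {a}, so it goes in M[K, t] for t ∈ {a}.
For K → g K: FIRST(g K) = {g}, so it goes in M[K, t] for t ∈ {g}.
For K → ε: FIRST(ε) = {ε}, so it goes in M[K, t] for t ∈ {}; since ε ∈ FIRST, also for every t ∈ FOLLOW(K) = {e}.

K → ε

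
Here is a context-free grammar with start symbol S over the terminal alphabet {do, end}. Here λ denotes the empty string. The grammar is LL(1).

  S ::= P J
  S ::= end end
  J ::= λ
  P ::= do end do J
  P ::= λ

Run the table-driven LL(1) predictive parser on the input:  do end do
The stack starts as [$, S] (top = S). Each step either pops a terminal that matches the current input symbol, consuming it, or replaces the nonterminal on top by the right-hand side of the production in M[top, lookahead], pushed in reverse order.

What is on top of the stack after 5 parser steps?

step 1: stack=$ S  input=do end do $  — expand S ::= P J
step 2: stack=$ J P  input=do end do $  — expand P ::= do end do J
step 3: stack=$ J J do end do  input=do end do $  — match do
step 4: stack=$ J J do end  input=end do $  — match end
step 5: stack=$ J J do  input=do $  — match do
Stack after step 5: $ J J (top = J).

J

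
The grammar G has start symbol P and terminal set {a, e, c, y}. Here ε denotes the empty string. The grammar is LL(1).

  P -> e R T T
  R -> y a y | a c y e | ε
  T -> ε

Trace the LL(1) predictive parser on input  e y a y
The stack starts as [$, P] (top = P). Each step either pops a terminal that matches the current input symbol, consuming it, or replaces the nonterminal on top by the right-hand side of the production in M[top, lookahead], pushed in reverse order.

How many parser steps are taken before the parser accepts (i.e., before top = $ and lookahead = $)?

step 1: stack=$ P  input=e y a y $  — expand P -> e R T T
step 2: stack=$ T T R e  input=e y a y $  — match e
step 3: stack=$ T T R  input=y a y $  — expand R -> y a y
step 4: stack=$ T T y a y  input=y a y $  — match y
step 5: stack=$ T T y a  input=a y $  — match a
step 6: stack=$ T T y  input=y $  — match y
step 7: stack=$ T T  input=$  — expand T -> ε
step 8: stack=$ T  input=$  — expand T -> ε
Accept reached after 8 steps.

8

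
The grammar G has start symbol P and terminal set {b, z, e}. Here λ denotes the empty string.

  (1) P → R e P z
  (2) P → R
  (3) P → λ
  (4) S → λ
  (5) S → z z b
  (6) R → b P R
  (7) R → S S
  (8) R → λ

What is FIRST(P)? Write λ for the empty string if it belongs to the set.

FIRST(S): from S→λ we get {λ}; from S→z z b we get {z}. So FIRST(S) = {λ, z}.
FIRST(R): from R→b P R we get {b}; from R→S S we get {λ, z}; from R→λ we get {λ}. So FIRST(R) = {λ, b, z}.
FIRST(P): from P→R e P z we get {b, e, z}; from P→R we get {λ, b, z}; from P→λ we get {λ}. So FIRST(P) = {λ, b, e, z}.

{λ, b, e, z}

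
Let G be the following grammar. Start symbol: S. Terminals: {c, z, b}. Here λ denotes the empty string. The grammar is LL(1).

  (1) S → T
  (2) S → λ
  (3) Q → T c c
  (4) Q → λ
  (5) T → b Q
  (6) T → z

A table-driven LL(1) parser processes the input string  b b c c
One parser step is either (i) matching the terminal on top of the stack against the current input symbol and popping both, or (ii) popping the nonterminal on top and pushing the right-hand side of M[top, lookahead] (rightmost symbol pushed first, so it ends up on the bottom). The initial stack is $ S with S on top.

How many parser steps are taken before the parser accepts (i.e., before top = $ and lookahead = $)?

9

     Stack      Input      Action
  1  $ S        b b c c $  expand S → T
  2  $ T        b b c c $  expand T → b Q
  3  $ Q b      b b c c $  match b
  4  $ Q        b c c $    expand Q → T c c
  5  $ c c T    b c c $    expand T → b Q
  6  $ c c Q b  b c c $    match b
  7  $ c c Q    c c $      expand Q → λ
  8  $ c c      c c $      match c
  9  $ c        c $        match c
Accept reached after 9 steps.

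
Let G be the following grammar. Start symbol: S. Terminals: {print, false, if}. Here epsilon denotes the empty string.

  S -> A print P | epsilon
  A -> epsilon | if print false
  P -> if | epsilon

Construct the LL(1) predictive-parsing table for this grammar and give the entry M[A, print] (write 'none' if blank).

FIRST(A): from A->epsilon we get {epsilon}; from A->if print false we get {if}. So FIRST(A) = {epsilon, if}.
FIRST(P): from P->if we get {if}; from P->epsilon we get {epsilon}. So FIRST(P) = {epsilon, if}.
FIRST(S): from S->A print P we get {if, print}; from S->epsilon we get {epsilon}. So FIRST(S) = {epsilon, if, print}.
FOLLOW(S) includes $ since S is the start symbol.
FOLLOW(A): in S->A print P, A is followed by print P with FIRST {print}. Thus FOLLOW(A) = {print}.
For A -> epsilon: FIRST(epsilon) = {epsilon}, so it goes in M[A, t] for t ∈ {}; since epsilon ∈ FIRST, also for every t ∈ FOLLOW(A) = {print}.
For A -> if print false: FIRST(if print false) = {if}, so it goes in M[A, t] for t ∈ {if}.

A -> epsilon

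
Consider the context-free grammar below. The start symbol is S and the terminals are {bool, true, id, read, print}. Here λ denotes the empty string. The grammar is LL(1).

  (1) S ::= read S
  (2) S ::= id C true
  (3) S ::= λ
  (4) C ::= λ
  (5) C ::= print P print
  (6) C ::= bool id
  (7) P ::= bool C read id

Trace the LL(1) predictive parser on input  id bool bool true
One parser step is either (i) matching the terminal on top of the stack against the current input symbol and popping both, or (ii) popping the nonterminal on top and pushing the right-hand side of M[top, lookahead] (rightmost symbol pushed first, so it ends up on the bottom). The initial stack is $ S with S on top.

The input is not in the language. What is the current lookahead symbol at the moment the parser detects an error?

     Stack           Input                Action
  1  $ S             id bool bool true $  expand S ::= id C true
  2  $ true C id     id bool bool true $  match id
  3  $ true C        bool bool true $     expand C ::= bool id
  4  $ true id bool  bool bool true $     match bool
  5  $ true id       bool true $          error: top is terminal id but lookahead is bool

bool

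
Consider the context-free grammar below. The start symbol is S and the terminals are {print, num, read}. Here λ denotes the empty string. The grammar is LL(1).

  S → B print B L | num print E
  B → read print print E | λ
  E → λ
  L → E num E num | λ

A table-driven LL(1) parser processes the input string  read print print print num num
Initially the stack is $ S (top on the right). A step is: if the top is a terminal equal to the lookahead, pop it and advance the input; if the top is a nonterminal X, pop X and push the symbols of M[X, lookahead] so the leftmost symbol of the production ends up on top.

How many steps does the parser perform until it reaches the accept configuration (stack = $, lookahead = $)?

      Stack                           Input                             Action
   1  $ S                             read print print print num num $  expand S → B print B L
   2  $ L B print B                   read print print print num num $  expand B → read print print E
   3  $ L B print E print print read  read print print print num num $  match read
   4  $ L B print E print print       print print print num num $       match print
   5  $ L B print E print             print print num num $             match print
   6  $ L B print E                   print num num $                   expand E → λ
   7  $ L B print                     print num num $                   match print
   8  $ L B                           num num $                         expand B → λ
   9  $ L                             num num $                         expand L → E num E num
  10  $ num E num E                   num num $                         expand E → λ
  11  $ num E num                     num num $                         match num
  12  $ num E                         num $                             expand E → λ
  13  $ num                           num $                             match num
Accept reached after 13 steps.

13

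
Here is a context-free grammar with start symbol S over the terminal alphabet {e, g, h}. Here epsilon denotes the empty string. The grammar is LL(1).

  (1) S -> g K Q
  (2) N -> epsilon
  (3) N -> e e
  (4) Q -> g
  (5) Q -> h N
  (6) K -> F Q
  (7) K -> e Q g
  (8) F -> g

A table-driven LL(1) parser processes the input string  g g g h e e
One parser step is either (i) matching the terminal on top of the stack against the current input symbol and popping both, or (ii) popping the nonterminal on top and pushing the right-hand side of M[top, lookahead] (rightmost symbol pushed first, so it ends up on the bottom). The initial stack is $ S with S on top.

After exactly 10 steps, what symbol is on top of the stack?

      Stack    Input          Action
   1  $ S      g g g h e e $  expand S -> g K Q
   2  $ Q K g  g g g h e e $  match g
   3  $ Q K    g g h e e $    expand K -> F Q
   4  $ Q Q F  g g h e e $    expand F -> g
   5  $ Q Q g  g g h e e $    match g
   6  $ Q Q    g h e e $      expand Q -> g
   7  $ Q g    g h e e $      match g
   8  $ Q      h e e $        expand Q -> h N
   9  $ N h    h e e $        match h
  10  $ N      e e $          expand N -> e e
Stack after step 10: $ e e (top = e).

e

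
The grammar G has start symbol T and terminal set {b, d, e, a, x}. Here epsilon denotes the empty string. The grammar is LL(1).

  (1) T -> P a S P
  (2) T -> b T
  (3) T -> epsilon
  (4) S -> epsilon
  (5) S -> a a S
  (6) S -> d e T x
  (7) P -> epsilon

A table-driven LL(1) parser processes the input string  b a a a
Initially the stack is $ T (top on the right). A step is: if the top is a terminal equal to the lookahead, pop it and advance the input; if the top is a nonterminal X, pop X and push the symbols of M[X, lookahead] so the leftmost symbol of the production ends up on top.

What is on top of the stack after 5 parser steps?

step 1: stack=$ T  input=b a a a $  — expand T -> b T
step 2: stack=$ T b  input=b a a a $  — match b
step 3: stack=$ T  input=a a a $  — expand T -> P a S P
step 4: stack=$ P S a P  input=a a a $  — expand P -> epsilon
step 5: stack=$ P S a  input=a a a $  — match a
Stack after step 5: $ P S (top = S).

S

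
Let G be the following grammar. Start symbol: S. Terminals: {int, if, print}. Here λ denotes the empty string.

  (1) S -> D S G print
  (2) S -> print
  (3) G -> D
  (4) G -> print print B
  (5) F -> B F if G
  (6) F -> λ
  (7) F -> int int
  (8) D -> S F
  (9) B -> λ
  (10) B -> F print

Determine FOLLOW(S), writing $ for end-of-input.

{$, if, int, print}

FIRST(S) = {print}  (via D S G print)
FIRST(D) = {print}  (via S F)
FIRST(G) = {print}  (via D)
FIRST(F) = {λ, if, int, print}  (via B F if G)
FIRST(B) = {λ, if, int, print}  (via F print)
FOLLOW(S) includes $ since S is the start symbol.
FOLLOW(S): in S->D S G print, S is followed by G print with FIRST {print}; in D->S F, S is followed by F with FIRST {λ, if, int, print}; in D->S F, the suffix after S is nullable, so FOLLOW(S) ⊇ FOLLOW(D) = {if, print}. Thus FOLLOW(S) = {$, if, int, print}.
FOLLOW(G): in S->D S G print, G is followed by print with FIRST {print}; in F->B F if G, the suffix after G is empty, so FOLLOW(G) ⊇ FOLLOW(F) = {if, print}. Thus FOLLOW(G) = {if, print}.
FOLLOW(D): in S->D S G print, D is followed by S G print with FIRST {print}; in G->D, the suffix after D is empty, so FOLLOW(D) ⊇ FOLLOW(G) = {if, print}. Thus FOLLOW(D) = {if, print}.
FOLLOW(F): in F->B F if G, F is followed by if G with FIRST {if}; in D->S F, the suffix after F is empty, so FOLLOW(F) ⊇ FOLLOW(D) = {if, print}; in B->F print, F is followed by print with FIRST {print}. Thus FOLLOW(F) = {if, print}.
FOLLOW(B): in G->print print B, the suffix after B is empty, so FOLLOW(B) ⊇ FOLLOW(G) = {if, print}; in F->B F if G, B is followed by F if G with FIRST {if, int, print}. Thus FOLLOW(B) = {if, int, print}.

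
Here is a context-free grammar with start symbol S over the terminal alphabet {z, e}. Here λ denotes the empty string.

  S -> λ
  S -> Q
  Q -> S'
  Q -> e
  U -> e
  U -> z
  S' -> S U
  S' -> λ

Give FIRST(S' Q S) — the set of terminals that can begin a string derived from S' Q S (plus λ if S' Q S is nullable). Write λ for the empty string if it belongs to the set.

{λ, e, z}

FIRST(U): from U->e we get {e}; from U->z we get {z}. So FIRST(U) = {e, z}.
FIRST(S): from S->λ we get {λ}; from S->Q we get {λ, e, z}. So FIRST(S) = {λ, e, z}.
FIRST(S'): from S'->S U we get {e, z}; from S'->λ we get {λ}. So FIRST(S') = {λ, e, z}.
FIRST(Q): from Q->S' we get {λ, e, z}; from Q->e we get {e}. So FIRST(Q) = {λ, e, z}.
FIRST(S' Q S): take FIRST of each symbol in turn, carrying on past any symbol whose FIRST contains λ; result {λ, e, z}.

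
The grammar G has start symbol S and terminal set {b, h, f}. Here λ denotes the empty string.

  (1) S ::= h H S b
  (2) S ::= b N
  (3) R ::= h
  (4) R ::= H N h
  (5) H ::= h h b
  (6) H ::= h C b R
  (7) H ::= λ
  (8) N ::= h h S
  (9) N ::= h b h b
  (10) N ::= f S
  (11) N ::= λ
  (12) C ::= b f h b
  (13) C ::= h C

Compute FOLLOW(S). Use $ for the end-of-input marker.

{$, b, h}

FIRST(S): from S::=h H S b we get {h}; from S::=b N we get {b}. So FIRST(S) = {b, h}.
FIRST(H): from H::=h h b we get {h}; from H::=h C b R we get {h}; from H::=λ we get {λ}. So FIRST(H) = {λ, h}.
FIRST(N): from N::=h h S we get {h}; from N::=h b h b we get {h}; from N::=f S we get {f}; from N::=λ we get {λ}. So FIRST(N) = {λ, f, h}.
FIRST(C): from C::=b f h b we get {b}; from C::=h C we get {h}. So FIRST(C) = {b, h}.
FIRST(R): from R::=h we get {h}; from R::=H N h we get {f, h}. So FIRST(R) = {f, h}.
FOLLOW(S) includes $ since S is the start symbol.
FOLLOW(H): in S::=h H S b, H is followed by S b with FIRST {b, h}; in R::=H N h, H is followed by N h with FIRST {f, h}. Thus FOLLOW(H) = {b, f, h}.
FOLLOW(R): in H::=h C b R, the suffix after R is empty, so FOLLOW(R) ⊇ FOLLOW(H) = {b, f, h}. Thus FOLLOW(R) = {b, f, h}.
FOLLOW(C): in H::=h C b R, C is followed by b R with FIRST {b}; in C::=h C, the suffix after C is empty (adds nothing new). Thus FOLLOW(C) = {b}.
FOLLOW(S): in S::=h H S b, S is followed by b with FIRST {b}; in N::=h h S, the suffix after S is empty, so FOLLOW(S) ⊇ FOLLOW(N) = {$, b, h}; in N::=f S, the suffix after S is empty, so FOLLOW(S) ⊇ FOLLOW(N) = {$, b, h}. Thus FOLLOW(S) = {$, b, h}.
FOLLOW(N): in S::=b N, the suffix after N is empty, so FOLLOW(N) ⊇ FOLLOW(S) = {$, b, h}; in R::=H N h, N is followed by h with FIRST {h}. Thus FOLLOW(N) = {$, b, h}.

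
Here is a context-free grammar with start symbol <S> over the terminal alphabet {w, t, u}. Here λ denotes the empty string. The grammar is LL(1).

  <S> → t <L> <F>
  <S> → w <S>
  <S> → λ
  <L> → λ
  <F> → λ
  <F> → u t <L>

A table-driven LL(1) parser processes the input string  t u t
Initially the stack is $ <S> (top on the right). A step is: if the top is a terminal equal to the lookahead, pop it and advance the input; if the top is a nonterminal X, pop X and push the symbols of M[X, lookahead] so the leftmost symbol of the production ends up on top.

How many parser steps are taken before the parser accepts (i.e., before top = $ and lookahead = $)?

     Stack        Input    Action
  1  $ <S>        t u t $  expand <S> → t <L> <F>
  2  $ <F> <L> t  t u t $  match t
  3  $ <F> <L>    u t $    expand <L> → λ
  4  $ <F>        u t $    expand <F> → u t <L>
  5  $ <L> t u    u t $    match u
  6  $ <L> t      t $      match t
  7  $ <L>        $        expand <L> → λ
Accept reached after 7 steps.

7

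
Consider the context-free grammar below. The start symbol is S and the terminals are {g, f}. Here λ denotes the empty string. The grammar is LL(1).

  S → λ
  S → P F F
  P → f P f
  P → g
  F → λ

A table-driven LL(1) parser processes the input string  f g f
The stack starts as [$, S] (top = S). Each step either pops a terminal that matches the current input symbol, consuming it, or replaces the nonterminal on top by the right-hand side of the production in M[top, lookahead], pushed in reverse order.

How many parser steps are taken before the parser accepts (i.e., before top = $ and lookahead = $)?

8

     Stack        Input    Action
  1  $ S          f g f $  expand S → P F F
  2  $ F F P      f g f $  expand P → f P f
  3  $ F F f P f  f g f $  match f
  4  $ F F f P    g f $    expand P → g
  5  $ F F f g    g f $    match g
  6  $ F F f      f $      match f
  7  $ F F        $        expand F → λ
  8  $ F          $        expand F → λ
Accept reached after 8 steps.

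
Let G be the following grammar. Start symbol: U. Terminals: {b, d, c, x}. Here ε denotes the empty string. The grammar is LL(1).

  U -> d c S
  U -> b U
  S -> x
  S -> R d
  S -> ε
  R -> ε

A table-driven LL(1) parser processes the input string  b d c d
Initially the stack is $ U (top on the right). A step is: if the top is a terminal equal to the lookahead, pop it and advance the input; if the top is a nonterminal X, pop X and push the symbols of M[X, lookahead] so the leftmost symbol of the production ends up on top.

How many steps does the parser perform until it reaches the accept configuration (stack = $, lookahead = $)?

8

     Stack    Input      Action
  1  $ U      b d c d $  expand U -> b U
  2  $ U b    b d c d $  match b
  3  $ U      d c d $    expand U -> d c S
  4  $ S c d  d c d $    match d
  5  $ S c    c d $      match c
  6  $ S      d $        expand S -> R d
  7  $ d R    d $        expand R -> ε
  8  $ d      d $        match d
Accept reached after 8 steps.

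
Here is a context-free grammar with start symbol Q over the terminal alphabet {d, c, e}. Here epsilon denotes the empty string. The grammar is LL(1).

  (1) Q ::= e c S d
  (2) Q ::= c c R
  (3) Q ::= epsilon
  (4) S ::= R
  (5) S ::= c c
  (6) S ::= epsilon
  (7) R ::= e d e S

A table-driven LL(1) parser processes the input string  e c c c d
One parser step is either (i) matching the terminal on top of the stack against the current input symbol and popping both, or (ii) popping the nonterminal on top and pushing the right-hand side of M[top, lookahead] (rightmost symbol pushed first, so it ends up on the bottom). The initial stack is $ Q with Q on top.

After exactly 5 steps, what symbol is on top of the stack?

c

     Stack      Input        Action
  1  $ Q        e c c c d $  expand Q ::= e c S d
  2  $ d S c e  e c c c d $  match e
  3  $ d S c    c c c d $    match c
  4  $ d S      c c d $      expand S ::= c c
  5  $ d c c    c c d $      match c
Stack after step 5: $ d c (top = c).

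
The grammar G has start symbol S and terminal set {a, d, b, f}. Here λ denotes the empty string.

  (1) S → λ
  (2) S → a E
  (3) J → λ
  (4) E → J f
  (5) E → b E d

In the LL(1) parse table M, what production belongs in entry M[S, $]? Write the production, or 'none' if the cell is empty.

S → λ

FIRST(S) = {λ, a}
FIRST(J) = {λ}
FIRST(E) = {b, f}  (via J f)
FOLLOW(S) includes $ since S is the start symbol.
FOLLOW(S): S appears on no right-hand side. Thus FOLLOW(S) = {$}.
For S → λ: FIRST(λ) = {λ}, so it goes in M[S, t] for t ∈ {}; since λ ∈ FIRST, also for every t ∈ FOLLOW(S) = {$}.
For S → a E: FIRST(a E) = {a}, so it goes in M[S, t] for t ∈ {a}.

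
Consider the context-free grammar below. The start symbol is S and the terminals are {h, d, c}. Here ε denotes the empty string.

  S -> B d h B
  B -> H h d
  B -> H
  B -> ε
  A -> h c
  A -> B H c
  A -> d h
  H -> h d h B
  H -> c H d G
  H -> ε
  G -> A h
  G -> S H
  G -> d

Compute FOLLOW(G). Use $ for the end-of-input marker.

{$, c, d, h}

FIRST(H) = {ε, c, h}
FIRST(B) = {ε, c, h}  (via H h d, H)
FIRST(S) = {c, d, h}  (via B d h B)
FIRST(A) = {c, d, h}  (via B H c)
FIRST(G) = {c, d, h}  (via A h, S H)
FOLLOW(S) includes $ since S is the start symbol.
FOLLOW(A): in G->A h, A is followed by h with FIRST {h}. Thus FOLLOW(A) = {h}.
FOLLOW(S): in G->S H, S is followed by H with FIRST {ε, c, h}; in G->S H, the suffix after S is nullable, so FOLLOW(S) ⊇ FOLLOW(G) = {$, c, d, h}. Thus FOLLOW(S) = {$, c, d, h}.
FOLLOW(B): in S->B d h B (occurrence 1), B is followed by d h B with FIRST {d}; in S->B d h B (occurrence 2), the suffix after B is empty, so FOLLOW(B) ⊇ FOLLOW(S) = {$, c, d, h}; in A->B H c, B is followed by H c with FIRST {c, h}; in H->h d h B, the suffix after B is empty, so FOLLOW(B) ⊇ FOLLOW(H) = {$, c, d, h}. Thus FOLLOW(B) = {$, c, d, h}.
FOLLOW(H): in B->H h d, H is followed by h d with FIRST {h}; in B->H, the suffix after H is empty, so FOLLOW(H) ⊇ FOLLOW(B) = {$, c, d, h}; in A->B H c, H is followed by c with FIRST {c}; in H->c H d G, H is followed by d G with FIRST {d}; in G->S H, the suffix after H is empty, so FOLLOW(H) ⊇ FOLLOW(G) = {$, c, d, h}. Thus FOLLOW(H) = {$, c, d, h}.
FOLLOW(G): in H->c H d G, the suffix after G is empty, so FOLLOW(G) ⊇ FOLLOW(H) = {$, c, d, h}. Thus FOLLOW(G) = {$, c, d, h}.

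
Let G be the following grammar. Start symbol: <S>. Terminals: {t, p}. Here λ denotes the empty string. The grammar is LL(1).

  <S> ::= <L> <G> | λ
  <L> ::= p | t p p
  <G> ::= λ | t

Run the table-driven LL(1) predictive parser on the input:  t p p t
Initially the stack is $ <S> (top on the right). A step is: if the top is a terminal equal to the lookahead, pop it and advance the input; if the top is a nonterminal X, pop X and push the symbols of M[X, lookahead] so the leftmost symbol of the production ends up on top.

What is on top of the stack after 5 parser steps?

step 1: stack=$ <S>  input=t p p t $  — expand <S> ::= <L> <G>
step 2: stack=$ <G> <L>  input=t p p t $  — expand <L> ::= t p p
step 3: stack=$ <G> p p t  input=t p p t $  — match t
step 4: stack=$ <G> p p  input=p p t $  — match p
step 5: stack=$ <G> p  input=p t $  — match p
Stack after step 5: $ <G> (top = <G>).

<G>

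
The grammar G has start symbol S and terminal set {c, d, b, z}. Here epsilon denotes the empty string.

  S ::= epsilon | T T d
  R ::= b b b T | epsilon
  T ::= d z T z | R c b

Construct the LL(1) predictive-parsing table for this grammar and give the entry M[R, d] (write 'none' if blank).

FIRST(R): from R::=b b b T we get {b}; from R::=epsilon we get {epsilon}. So FIRST(R) = {epsilon, b}.
FIRST(T): from T::=d z T z we get {d}; from T::=R c b we get {b, c}. So FIRST(T) = {b, c, d}.
FIRST(S): from S::=epsilon we get {epsilon}; from S::=T T d we get {b, c, d}. So FIRST(S) = {epsilon, b, c, d}.
FOLLOW(S) includes $ since S is the start symbol.
FOLLOW(R): in T::=R c b, R is followed by c b with FIRST {c}. Thus FOLLOW(R) = {c}.
For R ::= b b b T: FIRST(b b b T) = {b}, so it goes in M[R, t] for t ∈ {b}.
For R ::= epsilon: FIRST(epsilon) = {epsilon}, so it goes in M[R, t] for t ∈ {}; since epsilon ∈ FIRST, also for every t ∈ FOLLOW(R) = {c}.
None of these place a production in M[R, d].

none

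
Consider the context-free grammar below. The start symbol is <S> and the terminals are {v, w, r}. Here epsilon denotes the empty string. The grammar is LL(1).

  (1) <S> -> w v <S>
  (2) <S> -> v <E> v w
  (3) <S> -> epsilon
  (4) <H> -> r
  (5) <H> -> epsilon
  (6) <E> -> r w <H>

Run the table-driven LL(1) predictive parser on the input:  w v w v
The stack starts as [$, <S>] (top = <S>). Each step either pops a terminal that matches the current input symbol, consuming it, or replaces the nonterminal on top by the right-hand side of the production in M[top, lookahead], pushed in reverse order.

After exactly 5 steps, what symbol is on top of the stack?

     Stack      Input      Action
  1  $ <S>      w v w v $  expand <S> -> w v <S>
  2  $ <S> v w  w v w v $  match w
  3  $ <S> v    v w v $    match v
  4  $ <S>      w v $      expand <S> -> w v <S>
  5  $ <S> v w  w v $      match w
Stack after step 5: $ <S> v (top = v).

v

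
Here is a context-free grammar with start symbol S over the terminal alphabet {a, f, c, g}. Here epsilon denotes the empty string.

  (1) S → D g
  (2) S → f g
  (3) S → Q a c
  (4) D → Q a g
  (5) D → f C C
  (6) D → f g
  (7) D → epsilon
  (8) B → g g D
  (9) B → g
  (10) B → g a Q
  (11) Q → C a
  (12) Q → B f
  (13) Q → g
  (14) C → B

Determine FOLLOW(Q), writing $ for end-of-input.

{a, f, g}

FIRST(B) = {g}
FIRST(C) = {g}  (via B)
FIRST(Q) = {g}  (via C a, B f)
FIRST(D) = {epsilon, f, g}  (via Q a g)
FIRST(S) = {f, g}  (via D g, Q a c)
FOLLOW(S) includes $ since S is the start symbol.
FOLLOW(S): S appears on no right-hand side. Thus FOLLOW(S) = {$}.
FOLLOW(D): in S→D g, D is followed by g with FIRST {g}; in B→g g D, the suffix after D is empty, so FOLLOW(D) ⊇ FOLLOW(B) = {a, f, g}. Thus FOLLOW(D) = {a, f, g}.
FOLLOW(C): in D→f C C (occurrence 1), C is followed by C with FIRST {g}; in D→f C C (occurrence 2), the suffix after C is empty, so FOLLOW(C) ⊇ FOLLOW(D) = {a, f, g}; in Q→C a, C is followed by a with FIRST {a}. Thus FOLLOW(C) = {a, f, g}.
FOLLOW(B): in Q→B f, B is followed by f with FIRST {f}; in C→B, the suffix after B is empty, so FOLLOW(B) ⊇ FOLLOW(C) = {a, f, g}. Thus FOLLOW(B) = {a, f, g}.
FOLLOW(Q): in S→Q a c, Q is followed by a c with FIRST {a}; in D→Q a g, Q is followed by a g with FIRST {a}; in B→g a Q, the suffix after Q is empty, so FOLLOW(Q) ⊇ FOLLOW(B) = {a, f, g}. Thus FOLLOW(Q) = {a, f, g}.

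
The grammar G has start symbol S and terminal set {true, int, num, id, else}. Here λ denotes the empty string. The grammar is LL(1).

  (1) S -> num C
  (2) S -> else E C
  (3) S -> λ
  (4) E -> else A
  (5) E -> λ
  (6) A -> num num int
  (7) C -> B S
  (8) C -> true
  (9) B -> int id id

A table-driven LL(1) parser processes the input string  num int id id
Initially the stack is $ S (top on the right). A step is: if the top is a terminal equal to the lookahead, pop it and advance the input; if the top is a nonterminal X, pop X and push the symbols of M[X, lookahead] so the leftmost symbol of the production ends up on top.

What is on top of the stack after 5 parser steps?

id

step 1: stack=$ S  input=num int id id $  — expand S -> num C
step 2: stack=$ C num  input=num int id id $  — match num
step 3: stack=$ C  input=int id id $  — expand C -> B S
step 4: stack=$ S B  input=int id id $  — expand B -> int id id
step 5: stack=$ S id id int  input=int id id $  — match int
Stack after step 5: $ S id id (top = id).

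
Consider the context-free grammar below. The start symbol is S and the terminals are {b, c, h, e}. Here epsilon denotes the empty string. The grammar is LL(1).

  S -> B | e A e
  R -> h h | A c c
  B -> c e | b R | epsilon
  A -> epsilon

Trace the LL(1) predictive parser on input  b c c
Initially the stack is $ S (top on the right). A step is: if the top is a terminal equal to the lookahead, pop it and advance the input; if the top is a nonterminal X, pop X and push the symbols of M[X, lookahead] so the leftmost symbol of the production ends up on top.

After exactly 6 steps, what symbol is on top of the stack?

c

step 1: stack=$ S  input=b c c $  — expand S -> B
step 2: stack=$ B  input=b c c $  — expand B -> b R
step 3: stack=$ R b  input=b c c $  — match b
step 4: stack=$ R  input=c c $  — expand R -> A c c
step 5: stack=$ c c A  input=c c $  — expand A -> epsilon
step 6: stack=$ c c  input=c c $  — match c
Stack after step 6: $ c (top = c).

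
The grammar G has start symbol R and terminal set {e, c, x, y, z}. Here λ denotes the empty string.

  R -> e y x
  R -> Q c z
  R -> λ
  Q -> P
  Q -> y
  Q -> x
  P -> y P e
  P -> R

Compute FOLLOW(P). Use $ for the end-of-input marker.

FIRST(R): from R->e y x we get {e}; from R->Q c z we get {c, e, x, y}; from R->λ we get {λ}. So FIRST(R) = {λ, c, e, x, y}.
FIRST(P): from P->y P e we get {y}; from P->R we get {λ, c, e, x, y}. So FIRST(P) = {λ, c, e, x, y}.
FIRST(Q): from Q->P we get {λ, c, e, x, y}; from Q->y we get {y}; from Q->x we get {x}. So FIRST(Q) = {λ, c, e, x, y}.
FOLLOW(R) includes $ since R is the start symbol.
FOLLOW(Q): in R->Q c z, Q is followed by c z with FIRST {c}. Thus FOLLOW(Q) = {c}.
FOLLOW(P): in Q->P, the suffix after P is empty, so FOLLOW(P) ⊇ FOLLOW(Q) = {c}; in P->y P e, P is followed by e with FIRST {e}. Thus FOLLOW(P) = {c, e}.
FOLLOW(R): in P->R, the suffix after R is empty, so FOLLOW(R) ⊇ FOLLOW(P) = {c, e}. Thus FOLLOW(R) = {$, c, e}.

{c, e}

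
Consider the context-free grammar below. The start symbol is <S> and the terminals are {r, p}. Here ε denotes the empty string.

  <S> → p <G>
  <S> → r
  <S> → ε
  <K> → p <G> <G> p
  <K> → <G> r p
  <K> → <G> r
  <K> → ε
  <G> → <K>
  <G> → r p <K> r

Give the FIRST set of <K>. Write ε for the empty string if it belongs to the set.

FIRST(<S>): from <S>→p <G> we get {p}; from <S>→r we get {r}; from <S>→ε we get {ε}. So FIRST(<S>) = {ε, p, r}.
FIRST(<K>): from <K>→p <G> <G> p we get {p}; from <K>→<G> r p we get {p, r}; from <K>→<G> r we get {p, r}; from <K>→ε we get {ε}. So FIRST(<K>) = {ε, p, r}.
FIRST(<G>): from <G>→<K> we get {ε, p, r}; from <G>→r p <K> r we get {r}. So FIRST(<G>) = {ε, p, r}.

{ε, p, r}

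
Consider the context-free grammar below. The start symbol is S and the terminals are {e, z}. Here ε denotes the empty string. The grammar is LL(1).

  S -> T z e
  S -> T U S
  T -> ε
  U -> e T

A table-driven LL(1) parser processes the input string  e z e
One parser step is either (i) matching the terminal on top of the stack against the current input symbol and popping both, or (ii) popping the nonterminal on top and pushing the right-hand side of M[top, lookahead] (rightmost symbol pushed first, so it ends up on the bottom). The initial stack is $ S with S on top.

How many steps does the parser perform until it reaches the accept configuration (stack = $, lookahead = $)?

9

     Stack    Input    Action
  1  $ S      e z e $  expand S -> T U S
  2  $ S U T  e z e $  expand T -> ε
  3  $ S U    e z e $  expand U -> e T
  4  $ S T e  e z e $  match e
  5  $ S T    z e $    expand T -> ε
  6  $ S      z e $    expand S -> T z e
  7  $ e z T  z e $    expand T -> ε
  8  $ e z    z e $    match z
  9  $ e      e $      match e
Accept reached after 9 steps.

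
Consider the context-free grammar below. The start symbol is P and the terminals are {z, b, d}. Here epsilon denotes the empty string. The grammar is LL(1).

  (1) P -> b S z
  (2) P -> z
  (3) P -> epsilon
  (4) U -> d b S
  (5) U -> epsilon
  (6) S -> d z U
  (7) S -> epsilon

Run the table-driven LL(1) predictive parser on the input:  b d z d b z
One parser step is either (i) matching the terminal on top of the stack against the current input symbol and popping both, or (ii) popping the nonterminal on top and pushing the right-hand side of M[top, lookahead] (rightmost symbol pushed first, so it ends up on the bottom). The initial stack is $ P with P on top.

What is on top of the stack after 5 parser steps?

     Stack      Input          Action
  1  $ P        b d z d b z $  expand P -> b S z
  2  $ z S b    b d z d b z $  match b
  3  $ z S      d z d b z $    expand S -> d z U
  4  $ z U z d  d z d b z $    match d
  5  $ z U z    z d b z $      match z
Stack after step 5: $ z U (top = U).

U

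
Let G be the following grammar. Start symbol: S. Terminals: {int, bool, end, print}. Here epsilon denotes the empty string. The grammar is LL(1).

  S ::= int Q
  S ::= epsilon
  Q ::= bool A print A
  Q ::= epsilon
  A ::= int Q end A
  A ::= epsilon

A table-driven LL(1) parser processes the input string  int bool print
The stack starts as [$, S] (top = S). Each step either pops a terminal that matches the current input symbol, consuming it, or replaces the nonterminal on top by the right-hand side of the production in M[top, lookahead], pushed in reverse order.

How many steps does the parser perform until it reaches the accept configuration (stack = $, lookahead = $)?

     Stack             Input             Action
  1  $ S               int bool print $  expand S ::= int Q
  2  $ Q int           int bool print $  match int
  3  $ Q               bool print $      expand Q ::= bool A print A
  4  $ A print A bool  bool print $      match bool
  5  $ A print A       print $           expand A ::= epsilon
  6  $ A print         print $           match print
  7  $ A               $                 expand A ::= epsilon
Accept reached after 7 steps.

7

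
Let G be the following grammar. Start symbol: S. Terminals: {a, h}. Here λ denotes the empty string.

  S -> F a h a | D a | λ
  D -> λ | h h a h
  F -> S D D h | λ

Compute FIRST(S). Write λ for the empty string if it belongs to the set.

{λ, a, h}

FIRST(D): from D->λ we get {λ}; from D->h h a h we get {h}. So FIRST(D) = {λ, h}.
FIRST(S): from S->F a h a we get {a, h}; from S->D a we get {a, h}; from S->λ we get {λ}. So FIRST(S) = {λ, a, h}.
FIRST(F): from F->S D D h we get {a, h}; from F->λ we get {λ}. So FIRST(F) = {λ, a, h}.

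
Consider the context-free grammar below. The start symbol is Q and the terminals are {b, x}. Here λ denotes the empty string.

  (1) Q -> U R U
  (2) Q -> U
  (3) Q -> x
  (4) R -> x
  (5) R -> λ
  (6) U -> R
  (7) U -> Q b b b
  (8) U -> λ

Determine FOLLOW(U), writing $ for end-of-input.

{$, b, x}

FIRST(R) = {λ, x}
FIRST(Q) = {λ, b, x}  (via U R U, U)
FIRST(U) = {λ, b, x}  (via R, Q b b b)
FOLLOW(Q) includes $ since Q is the start symbol.
FOLLOW(Q): in U->Q b b b, Q is followed by b b b with FIRST {b}. Thus FOLLOW(Q) = {$, b}.
FOLLOW(U): in Q->U R U (occurrence 1), U is followed by R U with FIRST {λ, b, x}; in Q->U R U (occurrence 1), the suffix after U is nullable, so FOLLOW(U) ⊇ FOLLOW(Q) = {$, b}; in Q->U R U (occurrence 2), the suffix after U is empty, so FOLLOW(U) ⊇ FOLLOW(Q) = {$, b}; in Q->U, the suffix after U is empty, so FOLLOW(U) ⊇ FOLLOW(Q) = {$, b}. Thus FOLLOW(U) = {$, b, x}.
FOLLOW(R): in Q->U R U, R is followed by U with FIRST {λ, b, x}; in Q->U R U, the suffix after R is nullable, so FOLLOW(R) ⊇ FOLLOW(Q) = {$, b}; in U->R, the suffix after R is empty, so FOLLOW(R) ⊇ FOLLOW(U) = {$, b, x}. Thus FOLLOW(R) = {$, b, x}.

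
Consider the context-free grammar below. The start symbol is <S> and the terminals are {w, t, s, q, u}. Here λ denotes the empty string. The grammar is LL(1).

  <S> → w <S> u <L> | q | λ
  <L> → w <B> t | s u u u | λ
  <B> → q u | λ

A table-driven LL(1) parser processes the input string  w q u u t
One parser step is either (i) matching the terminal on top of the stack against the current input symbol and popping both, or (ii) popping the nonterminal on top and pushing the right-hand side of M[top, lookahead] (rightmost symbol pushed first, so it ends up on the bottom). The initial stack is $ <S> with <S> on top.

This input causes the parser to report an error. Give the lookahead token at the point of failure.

     Stack          Input        Action
  1  $ <S>          w q u u t $  expand <S> → w <S> u <L>
  2  $ <L> u <S> w  w q u u t $  match w
  3  $ <L> u <S>    q u u t $    expand <S> → q
  4  $ <L> u q      q u u t $    match q
  5  $ <L> u        u u t $      match u
  6  $ <L>          u t $        expand <L> → λ
  7  $              u t $        error: stack empty but input remains

u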